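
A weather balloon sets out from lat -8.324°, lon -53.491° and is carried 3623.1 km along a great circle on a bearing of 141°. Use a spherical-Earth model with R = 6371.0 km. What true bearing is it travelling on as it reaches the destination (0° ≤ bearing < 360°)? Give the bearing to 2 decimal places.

δ = 3623.1/6371 = 0.568686 rad (32.5833°).
Converting: φ₁ = -0.145281 rad, θ = 2.460914 rad.
Destination latitude: φ₂ = arcsin( sin φ₁ cos δ + cos φ₁ sin δ cos θ ) = arcsin(-0.536089) = -32.418°.
Δλ = atan2( sin θ sin δ cos φ₁ , cos δ − sin φ₁ sin φ₂ ) = atan2(0.335335, 0.764999) = 0.413121 rad = 23.670°.
Hence λ₂ = -53.491° + 23.670° = -29.821°.
The forward bearing on arrival equals the back-azimuth from the destination plus 180°.
Back-azimuth from P₂ (-32.42°, -29.82°) to P₁ (-8.32°, -53.49°), with Δλ' = λ₁ − λ₂ = -23.67°: atan2( sin Δλ' cos φ₁ , cos φ₂ sin φ₁ − sin φ₂ cos φ₁ cos Δλ' ) = 312.47°.
Final bearing = (312.47° + 180°) mod 360° = 132.47°.

final bearing 132.47°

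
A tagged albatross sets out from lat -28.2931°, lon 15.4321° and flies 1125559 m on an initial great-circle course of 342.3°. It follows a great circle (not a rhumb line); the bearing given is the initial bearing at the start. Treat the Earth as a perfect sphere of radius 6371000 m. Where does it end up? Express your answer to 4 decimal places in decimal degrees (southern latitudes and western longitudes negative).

Angular distance δ = d/R = 1125559 / 6371000 = 0.176669 rad.
Start latitude φ₁ = -0.493808 rad; initial bearing θ = 5.974262 rad.
sin φ₂ = sin φ₁ cos δ + cos φ₁ sin δ cos θ = (-0.473982)(0.984435) + (0.880534)(0.175752)(0.952661) = -0.319175
φ₂ = asin(-0.319175) = -0.324859 rad = -18.6130°.
Then Δλ = atan2(-0.047051, 0.833151) = -0.056413 rad, from sin θ sin δ cos φ₁ over cos δ − sin φ₁ sin φ₂.
λ₂ = 15.4321° + -3.2322° = 12.1999°.

latitude -18.6130°, longitude 12.1999°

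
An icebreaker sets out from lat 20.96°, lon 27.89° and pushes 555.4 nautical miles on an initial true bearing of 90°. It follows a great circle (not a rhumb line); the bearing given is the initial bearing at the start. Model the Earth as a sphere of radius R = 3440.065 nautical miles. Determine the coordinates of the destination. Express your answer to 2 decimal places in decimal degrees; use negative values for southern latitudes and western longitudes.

latitude 20.67°, longitude 37.78°

δ = 555.4/3440.065 = 0.161450 rad (9.2504°).
Converting: φ₁ = 0.365821 rad, θ = 1.570796 rad.
Applying the spherical law of cosines for sides, sin φ₂ = sin φ₁ cos δ + cos φ₁ sin δ cos θ = 0.353064, so φ₂ = 20.67°.
Δλ = atan2( sin θ sin δ cos φ₁ , cos δ − sin φ₁ sin φ₂ ) = atan2(0.150113, 0.860698) = 0.172672 rad = 9.89°.
λ₂ = 27.89° + 9.89° = 37.78°.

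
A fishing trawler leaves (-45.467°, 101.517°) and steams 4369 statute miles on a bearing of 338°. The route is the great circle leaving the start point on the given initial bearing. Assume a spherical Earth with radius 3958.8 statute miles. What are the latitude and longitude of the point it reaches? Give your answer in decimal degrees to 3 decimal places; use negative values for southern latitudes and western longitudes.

The arc subtends δ = 4369/3958.8 = 1.103617 rad at the centre.
Converting: φ₁ = -0.793549 rad, θ = 5.899213 rad.
Applying the spherical law of cosines for sides, sin φ₂ = sin φ₁ cos δ + cos φ₁ sin δ cos θ = 0.259529, so φ₂ = 15.042°.
For the longitude increment, Δλ = atan2( sin θ sin δ cos φ₁, cos δ − sin φ₁ sin φ₂ ) = atan2(-0.234567, 0.635374) = -20.263°.
Hence λ₂ = 101.517° + -20.263° = 81.254°.

latitude 15.042°, longitude 81.254°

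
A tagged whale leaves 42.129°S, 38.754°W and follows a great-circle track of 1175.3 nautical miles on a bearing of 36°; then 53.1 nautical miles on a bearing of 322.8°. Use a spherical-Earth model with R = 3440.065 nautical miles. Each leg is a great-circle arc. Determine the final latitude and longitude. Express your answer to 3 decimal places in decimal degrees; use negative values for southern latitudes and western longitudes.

Apply the spherical direct solution leg by leg, carrying full precision between legs.
Leg 1: from (-42.129°, -38.754°), δ = 1175.3/3440.065 = 0.341651 rad, θ = 36° → φ = -25.532°, λ = -26.148°.
Leg 2: from (-25.532°, -26.148°), δ = 53.1/3440.065 = 0.015436 rad, θ = 322.8° → φ = -24.826°, λ = -26.737°.

latitude -24.826°, longitude -26.737°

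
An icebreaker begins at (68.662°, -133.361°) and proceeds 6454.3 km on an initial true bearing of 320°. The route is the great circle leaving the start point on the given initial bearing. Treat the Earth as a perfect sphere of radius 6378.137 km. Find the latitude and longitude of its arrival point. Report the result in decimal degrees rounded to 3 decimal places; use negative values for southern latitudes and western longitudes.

latitude 46.903°, longitude 99.548°

δ = 6454.3/6378.137 = 1.011941 rad (57.9800°).
Converting: φ₁ = 1.198378 rad, θ = 5.585054 rad.
Applying the spherical law of cosines for sides, sin φ₂ = sin φ₁ cos δ + cos φ₁ sin δ cos θ = 0.730203, so φ₂ = 46.903°.
Δλ = atan2( sin θ sin δ cos φ₁ , cos δ − sin φ₁ sin φ₂ ) = atan2(-0.198307, -0.149932) = -2.218163 rad = -127.091°.
λ₂ = -133.361° + -127.091° = -260.452°, normalized to (−180°, 180°] → 99.548°.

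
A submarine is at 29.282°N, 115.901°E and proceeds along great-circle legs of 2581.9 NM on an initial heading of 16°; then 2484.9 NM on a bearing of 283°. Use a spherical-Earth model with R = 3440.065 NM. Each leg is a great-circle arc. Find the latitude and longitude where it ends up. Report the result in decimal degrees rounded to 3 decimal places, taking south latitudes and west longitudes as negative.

Apply the spherical direct solution leg by leg, carrying full precision between legs.
Leg 1: from (29.282°, 115.901°), δ = 2581.9/3440.065 = 0.750538 rad, θ = 16° → φ = 68.362°, λ = 146.554°.
Leg 2: from (68.362°, 146.554°), δ = 2484.9/3440.065 = 0.722341 rad, θ = 283° → φ = 48.784°, λ = 68.679°.

latitude 48.784°, longitude 68.679°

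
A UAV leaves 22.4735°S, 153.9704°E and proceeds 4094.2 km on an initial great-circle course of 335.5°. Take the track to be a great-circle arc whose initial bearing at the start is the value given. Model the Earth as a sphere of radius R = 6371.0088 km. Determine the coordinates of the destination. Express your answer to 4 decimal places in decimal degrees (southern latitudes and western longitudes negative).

Central angle δ = d/R = 0.642630 rad.
Start latitude φ₁ = -0.392237 rad; initial bearing θ = 5.855580 rad.
Applying the spherical law of cosines for sides, sin φ₂ = sin φ₁ cos δ + cos φ₁ sin δ cos θ = 0.197922, so φ₂ = 11.4155°.
Δλ = atan2( sin θ sin δ cos φ₁ , cos δ − sin φ₁ sin φ₂ ) = atan2(-0.229653, 0.876180) = -0.256341 rad = -14.6872°.
λ₂ = 153.9704° + -14.6872° = 139.2832°.

latitude 11.4155°, longitude 139.2832°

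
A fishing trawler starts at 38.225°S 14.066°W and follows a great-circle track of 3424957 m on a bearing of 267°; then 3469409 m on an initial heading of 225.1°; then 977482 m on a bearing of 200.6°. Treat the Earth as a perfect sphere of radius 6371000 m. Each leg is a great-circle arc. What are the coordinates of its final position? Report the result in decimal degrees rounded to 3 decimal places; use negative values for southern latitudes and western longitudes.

latitude -59.120°, longitude -93.612°

Apply the spherical direct solution leg by leg, carrying full precision between legs.
Leg 1: from (-38.225°, -14.066°), δ = 3424957/6371000 = 0.537585 rad, θ = 267° → φ = -33.541°, λ = -51.910°.
Leg 2: from (-33.541°, -51.910°), δ = 3469409/6371000 = 0.544563 rad, θ = 225.1° → φ = -51.023°, λ = -87.598°.
Leg 3: from (-51.023°, -87.598°), δ = 977482/6371000 = 0.153427 rad, θ = 200.6° → φ = -59.120°, λ = -93.612°.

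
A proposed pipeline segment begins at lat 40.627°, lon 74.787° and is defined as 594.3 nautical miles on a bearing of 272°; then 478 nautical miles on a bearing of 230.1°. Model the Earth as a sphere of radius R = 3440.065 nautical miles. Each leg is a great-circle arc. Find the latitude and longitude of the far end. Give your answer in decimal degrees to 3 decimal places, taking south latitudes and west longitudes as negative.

Apply the spherical direct solution leg by leg, carrying full precision between legs.
Leg 1: from (40.627°, 74.787°), δ = 594.3/3440.065 = 0.172758 rad, θ = 272° → φ = 40.240°, λ = 61.781°.
Leg 2: from (40.240°, 61.781°), δ = 478/3440.065 = 0.138951 rad, θ = 230.1° → φ = 34.886°, λ = 54.338°.

latitude 34.886°, longitude 54.338°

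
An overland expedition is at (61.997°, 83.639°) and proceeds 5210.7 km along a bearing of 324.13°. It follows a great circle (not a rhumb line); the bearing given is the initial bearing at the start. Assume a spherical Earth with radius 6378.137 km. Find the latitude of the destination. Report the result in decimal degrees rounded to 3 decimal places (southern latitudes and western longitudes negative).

Central angle δ = d/R = 0.816963 rad.
Start latitude φ₁ = 1.082052 rad; initial bearing θ = 5.657136 rad.
Applying the spherical law of cosines for sides, sin φ₂ = sin φ₁ cos δ + cos φ₁ sin δ cos θ = 0.881698, so φ₂ = 61.848°.
For the longitude increment, Δλ = atan2( sin θ sin δ cos φ₁, cos δ − sin φ₁ sin φ₂ ) = atan2(-0.200577, -0.094033) = -115.118°.
λ₂ = λ₁ + Δλ = -31.479°.

latitude 61.848°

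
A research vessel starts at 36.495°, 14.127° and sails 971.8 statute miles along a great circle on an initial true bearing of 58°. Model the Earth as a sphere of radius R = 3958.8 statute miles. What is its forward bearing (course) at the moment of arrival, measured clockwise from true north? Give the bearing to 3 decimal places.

The arc subtends δ = 971.8/3958.8 = 0.245478 rad at the centre.
With φ₁ = 36.495° = 0.636958 rad and θ = 58° = 1.012291 rad:
sin φ₂ = sin φ₁ cos δ + cos φ₁ sin δ cos θ = (0.594753)(0.970021) + (0.803909)(0.243020)(0.529919) = 0.680451
φ₂ = asin(0.680451) = 0.748378 rad = 42.879°.
Then Δλ = atan2(0.165680, 0.565321) = 0.285089 rad, from sin θ sin δ cos φ₁ over cos δ − sin φ₁ sin φ₂.
λ₂ = λ₁ + Δλ = 30.461°.
The forward bearing on arrival equals the back-azimuth from the destination plus 180°.
Back-azimuth from P₂ (42.879°, 30.461°) to P₁ (36.495°, 14.127°), with Δλ' = λ₁ − λ₂ = -16.334°: atan2( sin Δλ' cos φ₁ , cos φ₂ sin φ₁ − sin φ₂ cos φ₁ cos Δλ' ) = 248.489°.
Final bearing = (248.489° + 180°) mod 360° = 68.489°.

final bearing 68.489°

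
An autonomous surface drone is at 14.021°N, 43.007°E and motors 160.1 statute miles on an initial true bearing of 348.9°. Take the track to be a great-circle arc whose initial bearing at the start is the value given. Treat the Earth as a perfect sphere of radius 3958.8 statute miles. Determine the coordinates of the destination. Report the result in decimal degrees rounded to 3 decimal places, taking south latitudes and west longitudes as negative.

The arc subtends δ = 160.1/3958.8 = 0.040442 rad at the centre.
With φ₁ = 14.021° = 0.244713 rad and θ = 348.9° = 6.089454 rad:
Applying the spherical law of cosines for sides, sin φ₂ = sin φ₁ cos δ + cos φ₁ sin δ cos θ = 0.280572, so φ₂ = 16.294°.
Then Δλ = atan2(-0.007552, 0.931206) = -0.008110 rad, from sin θ sin δ cos φ₁ over cos δ − sin φ₁ sin φ₂.
Hence λ₂ = 43.007° + -0.465° = 42.542°.

latitude 16.294°, longitude 42.542°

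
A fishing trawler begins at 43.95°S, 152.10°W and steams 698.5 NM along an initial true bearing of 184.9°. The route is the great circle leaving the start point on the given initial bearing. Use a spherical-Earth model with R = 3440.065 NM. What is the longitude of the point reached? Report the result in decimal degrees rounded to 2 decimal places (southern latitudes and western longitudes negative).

δ = 698.5/3440.065 = 0.203048 rad (11.6338°).
Converting: φ₁ = -0.767072 rad, θ = 3.227114 rad.
Applying the spherical law of cosines for sides, sin φ₂ = sin φ₁ cos δ + cos φ₁ sin δ cos θ = -0.824423, so φ₂ = -55.53°.
Δλ = atan2( sin θ sin δ cos φ₁ , cos δ − sin φ₁ sin φ₂ ) = atan2(-0.012401, 0.407282) = -0.030439 rad = -1.74°.
λ₂ = λ₁ + Δλ = -153.84°.

longitude -153.84°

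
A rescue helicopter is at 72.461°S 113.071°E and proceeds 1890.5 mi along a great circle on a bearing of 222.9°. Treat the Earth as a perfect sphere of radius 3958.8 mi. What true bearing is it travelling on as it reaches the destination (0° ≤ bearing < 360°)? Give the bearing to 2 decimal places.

final bearing 319.73°

The arc subtends δ = 1890.5/3958.8 = 0.477544 rad at the centre.
Start latitude φ₁ = -1.264683 rad; initial bearing θ = 3.890339 rad.
Applying the spherical law of cosines for sides, sin φ₂ = sin φ₁ cos δ + cos φ₁ sin δ cos θ = -0.948298, so φ₂ = -71.495°.
Δλ = atan2( sin θ sin δ cos φ₁ , cos δ − sin φ₁ sin φ₂ ) = atan2(-0.094281, -0.016087) = -1.739800 rad = -99.683°.
Hence λ₂ = 113.071° + -99.683° = 13.388°.
The forward bearing on arrival equals the back-azimuth from the destination plus 180°.
Back-azimuth from P₂ (-71.50°, 13.39°) to P₁ (-72.46°, 113.07°), with Δλ' = λ₁ − λ₂ = 99.68°: atan2( sin Δλ' cos φ₁ , cos φ₂ sin φ₁ − sin φ₂ cos φ₁ cos Δλ' ) = 139.73°.
Final bearing = (139.73° + 180°) mod 360° = 319.73°.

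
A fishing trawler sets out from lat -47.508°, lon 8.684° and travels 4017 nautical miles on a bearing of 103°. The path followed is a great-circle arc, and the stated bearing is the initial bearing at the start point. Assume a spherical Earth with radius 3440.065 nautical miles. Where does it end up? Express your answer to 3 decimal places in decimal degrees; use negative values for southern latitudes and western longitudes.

latitude -25.405°, longitude 91.537°

Angular distance δ = d/R = 4017 / 3440.065 = 1.167710 rad.
Converting: φ₁ = -0.829171 rad, θ = 1.797689 rad.
Applying the spherical law of cosines for sides, sin φ₂ = sin φ₁ cos δ + cos φ₁ sin δ cos θ = -0.429014, so φ₂ = -25.405°.
For the longitude increment, Δλ = atan2( sin θ sin δ cos φ₁, cos δ − sin φ₁ sin φ₂ ) = atan2(0.605425, 0.075916) = 82.853°.
λ₂ = 8.684° + 82.853° = 91.537°.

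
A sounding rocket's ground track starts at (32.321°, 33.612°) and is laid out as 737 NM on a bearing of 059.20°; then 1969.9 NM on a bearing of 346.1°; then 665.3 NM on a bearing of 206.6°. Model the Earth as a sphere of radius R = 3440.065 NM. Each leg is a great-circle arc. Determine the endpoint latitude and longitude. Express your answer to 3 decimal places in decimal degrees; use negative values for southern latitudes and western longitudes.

latitude 58.373°, longitude 16.597°

Apply the spherical direct solution leg by leg, carrying full precision between legs.
Leg 1: from (32.321°, 33.612°), δ = 737/3440.065 = 0.214240 rad, θ = 59.2° → φ = 37.911°, λ = 46.995°.
Leg 2: from (37.911°, 46.995°), δ = 1969.9/3440.065 = 0.572635 rad, θ = 346.1° → φ = 68.654°, λ = 26.042°.
Leg 3: from (68.654°, 26.042°), δ = 665.3/3440.065 = 0.193398 rad, θ = 206.6° → φ = 58.373°, λ = 16.597°.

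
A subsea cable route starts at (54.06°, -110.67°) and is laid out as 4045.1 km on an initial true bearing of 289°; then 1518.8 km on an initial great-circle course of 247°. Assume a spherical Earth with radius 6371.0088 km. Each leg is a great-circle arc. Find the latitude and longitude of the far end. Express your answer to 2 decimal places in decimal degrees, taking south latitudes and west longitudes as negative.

latitude 43.17°, longitude 171.41°

Apply the spherical direct solution leg by leg, carrying full precision between legs.
Leg 1: from (54.06°, -110.67°), δ = 4045.1/6371.0088 = 0.634923 rad, θ = 289° → φ = 49.92°, λ = -171.25°.
Leg 2: from (49.92°, -171.25°), δ = 1518.8/6371.0088 = 0.238392 rad, θ = 247° → φ = 43.17°, λ = 171.41°.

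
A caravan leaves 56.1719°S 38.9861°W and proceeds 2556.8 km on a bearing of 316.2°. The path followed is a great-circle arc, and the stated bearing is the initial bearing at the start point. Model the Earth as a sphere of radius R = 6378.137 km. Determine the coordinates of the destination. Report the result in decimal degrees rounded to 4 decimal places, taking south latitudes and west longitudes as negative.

latitude -37.4495°, longitude -58.8756°

Central angle δ = d/R = 0.400869 rad.
Start latitude φ₁ = -0.980385 rad; initial bearing θ = 5.518731 rad.
Destination latitude: φ₂ = arcsin( sin φ₁ cos δ + cos φ₁ sin δ cos θ ) = arcsin(-0.608062) = -37.4495°.
Δλ = atan2( sin θ sin δ cos φ₁ , cos δ − sin φ₁ sin φ₂ ) = atan2(-0.150358, 0.415598) = -0.347138 rad = -19.8895°.
λ₂ = λ₁ + Δλ = -58.8756°.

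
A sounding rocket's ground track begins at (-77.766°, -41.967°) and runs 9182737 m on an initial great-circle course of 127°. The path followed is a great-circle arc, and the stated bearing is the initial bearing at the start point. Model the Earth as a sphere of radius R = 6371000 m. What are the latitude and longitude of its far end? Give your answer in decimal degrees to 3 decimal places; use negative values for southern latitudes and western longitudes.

The arc subtends δ = 9182737/6371000 = 1.441334 rad at the centre.
With φ₁ = -77.766° = -1.357273 rad and θ = 127° = 2.216568 rad:
sin φ₂ = sin φ₁ cos δ + cos φ₁ sin δ cos θ = (-0.977290)(0.129101) + (0.211905)(0.991631)(-0.601815) = -0.252630
φ₂ = asin(-0.252630) = -0.255397 rad = -14.633°.
For the longitude increment, Δλ = atan2( sin θ sin δ cos φ₁, cos δ − sin φ₁ sin φ₂ ) = atan2(0.167818, -0.117791) = 125.065°.
λ₂ = λ₁ + Δλ = 83.098°.

latitude -14.633°, longitude 83.098°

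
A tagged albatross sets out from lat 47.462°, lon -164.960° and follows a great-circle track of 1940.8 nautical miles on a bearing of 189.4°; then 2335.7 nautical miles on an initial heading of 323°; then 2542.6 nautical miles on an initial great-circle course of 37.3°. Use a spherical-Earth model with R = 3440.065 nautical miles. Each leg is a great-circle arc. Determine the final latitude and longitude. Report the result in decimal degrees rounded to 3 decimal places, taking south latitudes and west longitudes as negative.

Apply the spherical direct solution leg by leg, carrying full precision between legs.
Leg 1: from (47.462°, -164.960°), δ = 1940.8/3440.065 = 0.564175 rad, θ = 189.4° → φ = 15.425°, λ = -170.158°.
Leg 2: from (15.425°, -170.158°), δ = 2335.7/3440.065 = 0.678970 rad, θ = 323° → φ = 43.667°, λ = 158.344°.
Leg 3: from (43.667°, 158.344°), δ = 2542.6/3440.065 = 0.739114 rad, θ = 37.3° → φ = 63.886°, λ = -133.619°.

latitude 63.886°, longitude -133.619°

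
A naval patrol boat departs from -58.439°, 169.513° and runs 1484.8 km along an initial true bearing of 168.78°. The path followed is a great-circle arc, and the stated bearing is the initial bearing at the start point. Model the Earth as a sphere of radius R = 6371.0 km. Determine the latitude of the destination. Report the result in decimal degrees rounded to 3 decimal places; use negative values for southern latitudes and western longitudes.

latitude -71.373°

The arc subtends δ = 1484.8/6371 = 0.233056 rad at the centre.
Converting: φ₁ = -1.019953 rad, θ = 2.945767 rad.
Destination latitude: φ₂ = arcsin( sin φ₁ cos δ + cos φ₁ sin δ cos θ ) = arcsin(-0.947619) = -71.373°.
Δλ = atan2( sin θ sin δ cos φ₁ , cos δ − sin φ₁ sin φ₂ ) = atan2(0.023521, 0.165515) = 0.141161 rad = 8.088°.
λ₂ = λ₁ + Δλ = 177.601°.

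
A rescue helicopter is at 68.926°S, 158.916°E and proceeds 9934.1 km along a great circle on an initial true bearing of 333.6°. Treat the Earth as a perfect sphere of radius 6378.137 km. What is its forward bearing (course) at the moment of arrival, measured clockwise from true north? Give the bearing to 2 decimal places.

The arc subtends δ = 9934.1/6378.137 = 1.557524 rad at the centre.
Start latitude φ₁ = -1.202986 rad; initial bearing θ = 5.822418 rad.
Destination latitude: φ₂ = arcsin( sin φ₁ cos δ + cos φ₁ sin δ cos θ ) = arcsin(0.309661) = 18.039°.
Δλ = atan2( sin θ sin δ cos φ₁ , cos δ − sin φ₁ sin φ₂ ) = atan2(-0.159865, 0.302222) = -0.486550 rad = -27.877°.
λ₂ = λ₁ + Δλ = 131.039°.
The forward bearing on arrival equals the back-azimuth from the destination plus 180°.
Back-azimuth from P₂ (18.04°, 131.04°) to P₁ (-68.93°, 158.92°), with Δλ' = λ₁ − λ₂ = 27.88°: atan2( sin Δλ' cos φ₁ , cos φ₂ sin φ₁ − sin φ₂ cos φ₁ cos Δλ' ) = 170.32°.
Final bearing = (170.32° + 180°) mod 360° = 350.32°.

final bearing 350.32°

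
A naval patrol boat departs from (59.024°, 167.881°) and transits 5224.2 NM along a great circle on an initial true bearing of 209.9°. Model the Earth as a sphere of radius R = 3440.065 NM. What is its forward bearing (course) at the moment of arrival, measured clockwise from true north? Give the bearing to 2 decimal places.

Angular distance δ = d/R = 5224.2 / 3440.065 = 1.518634 rad.
With φ₁ = 59.024° = 1.030163 rad and θ = 209.9° = 3.663446 rad:
Applying the spherical law of cosines for sides, sin φ₂ = sin φ₁ cos δ + cos φ₁ sin δ cos θ = -0.400864, so φ₂ = -23.632°.
Then Δλ = atan2(-0.256212, 0.395832) = -0.574457 rad, from sin θ sin δ cos φ₁ over cos δ − sin φ₁ sin φ₂.
λ₂ = λ₁ + Δλ = 134.967°.
The forward bearing on arrival equals the back-azimuth from the destination plus 180°.
Back-azimuth from P₂ (-23.63°, 134.97°) to P₁ (59.02°, 167.88°), with Δλ' = λ₁ − λ₂ = 32.91°: atan2( sin Δλ' cos φ₁ , cos φ₂ sin φ₁ − sin φ₂ cos φ₁ cos Δλ' ) = 16.26°.
Final bearing = (16.26° + 180°) mod 360° = 196.26°.

final bearing 196.26°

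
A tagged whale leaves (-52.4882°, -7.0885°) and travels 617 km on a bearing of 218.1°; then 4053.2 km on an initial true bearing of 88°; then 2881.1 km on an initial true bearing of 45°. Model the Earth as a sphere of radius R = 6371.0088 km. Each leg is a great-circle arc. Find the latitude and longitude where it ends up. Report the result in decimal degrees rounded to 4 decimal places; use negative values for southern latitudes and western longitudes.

Apply the spherical direct solution leg by leg, carrying full precision between legs.
Leg 1: from (-52.4882°, -7.0885°), δ = 617/6371.0088 = 0.096845 rad, θ = 218.1° → φ = -56.7039°, λ = -13.3279°.
Leg 2: from (-56.7039°, -13.3279°), δ = 4053.2/6371.0088 = 0.636194 rad, θ = 88° → φ = -41.3716°, λ = 38.9735°.
Leg 3: from (-41.3716°, 38.9735°), δ = 2881.1/6371.0088 = 0.452220 rad, θ = 45° → φ = -21.2618°, λ = 58.3363°.

latitude -21.2618°, longitude 58.3363°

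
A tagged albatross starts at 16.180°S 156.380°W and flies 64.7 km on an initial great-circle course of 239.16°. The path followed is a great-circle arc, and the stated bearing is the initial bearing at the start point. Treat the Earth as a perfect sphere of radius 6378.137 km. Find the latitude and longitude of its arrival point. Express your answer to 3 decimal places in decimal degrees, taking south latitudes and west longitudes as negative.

δ = 64.7/6378.137 = 0.010144 rad (0.5812°).
With φ₁ = -16.180° = -0.282394 rad and θ = 239.16° = 4.174129 rad:
Destination latitude: φ₂ = arcsin( sin φ₁ cos δ + cos φ₁ sin δ cos θ ) = arcsin(-0.283636) = -16.477°.
Then Δλ = atan2(-0.008365, 0.920912) = -0.009083 rad, from sin θ sin δ cos φ₁ over cos δ − sin φ₁ sin φ₂.
λ₂ = λ₁ + Δλ = -156.900°.

latitude -16.477°, longitude -156.900°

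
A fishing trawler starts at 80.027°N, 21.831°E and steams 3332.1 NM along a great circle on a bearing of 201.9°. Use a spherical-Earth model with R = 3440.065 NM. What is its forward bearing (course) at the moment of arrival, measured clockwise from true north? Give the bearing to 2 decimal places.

δ = 3332.1/3440.065 = 0.968615 rad (55.4976°).
Converting: φ₁ = 1.396735 rad, θ = 3.523820 rad.
sin φ₂ = sin φ₁ cos δ + cos φ₁ sin δ cos θ = (0.984889)(0.566441) + (0.173184)(0.824102)(-0.927836) = 0.425460
φ₂ = asin(0.425460) = 0.439470 rad = 25.180°.
For the longitude increment, Δλ = atan2( sin θ sin δ cos φ₁, cos δ − sin φ₁ sin φ₂ ) = atan2(-0.053233, 0.147410) = -19.856°.
λ₂ = λ₁ + Δλ = 1.975°.
The forward bearing on arrival equals the back-azimuth from the destination plus 180°.
Back-azimuth from P₂ (25.18°, 1.98°) to P₁ (80.03°, 21.83°), with Δλ' = λ₁ − λ₂ = 19.86°: atan2( sin Δλ' cos φ₁ , cos φ₂ sin φ₁ − sin φ₂ cos φ₁ cos Δλ' ) = 4.09°.
Final bearing = (4.09° + 180°) mod 360° = 184.09°.

final bearing 184.09°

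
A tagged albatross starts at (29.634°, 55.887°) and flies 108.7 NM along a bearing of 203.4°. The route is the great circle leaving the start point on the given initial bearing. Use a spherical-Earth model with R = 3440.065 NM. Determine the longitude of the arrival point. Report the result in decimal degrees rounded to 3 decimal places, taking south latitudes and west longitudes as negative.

Central angle δ = d/R = 0.031598 rad.
Converting: φ₁ = 0.517211 rad, θ = 3.550000 rad.
Destination latitude: φ₂ = arcsin( sin φ₁ cos δ + cos φ₁ sin δ cos θ ) = arcsin(0.469009) = 27.970°.
Then Δλ = atan2(-0.010906, 0.767596) = -0.014207 rad, from sin θ sin δ cos φ₁ over cos δ − sin φ₁ sin φ₂.
Hence λ₂ = 55.887° + -0.814° = 55.073°.

longitude 55.073°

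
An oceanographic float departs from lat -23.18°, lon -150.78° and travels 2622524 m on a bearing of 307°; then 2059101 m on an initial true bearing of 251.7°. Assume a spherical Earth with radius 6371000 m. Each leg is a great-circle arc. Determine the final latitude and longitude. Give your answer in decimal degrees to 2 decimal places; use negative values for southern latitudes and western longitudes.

Apply the spherical direct solution leg by leg, carrying full precision between legs.
Leg 1: from (-23.18°, -150.78°), δ = 2622524/6371000 = 0.411635 rad, θ = 307° → φ = -8.01°, λ = -169.61°.
Leg 2: from (-8.01°, -169.61°), δ = 2059101/6371000 = 0.323199 rad, θ = 251.7° → φ = -13.35°, λ = 172.34°.

latitude -13.35°, longitude 172.34°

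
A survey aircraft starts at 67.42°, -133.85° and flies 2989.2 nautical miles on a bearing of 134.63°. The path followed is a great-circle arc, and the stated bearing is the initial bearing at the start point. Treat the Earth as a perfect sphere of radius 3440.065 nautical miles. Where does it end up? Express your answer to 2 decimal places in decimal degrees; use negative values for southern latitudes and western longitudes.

latitude 22.96°, longitude -97.68°

δ = 2989.2/3440.065 = 0.868937 rad (49.7864°).
Converting: φ₁ = 1.176701 rad, θ = 2.349737 rad.
Applying the spherical law of cosines for sides, sin φ₂ = sin φ₁ cos δ + cos φ₁ sin δ cos θ = 0.390153, so φ₂ = 22.96°.
For the longitude increment, Δλ = atan2( sin θ sin δ cos φ₁, cos δ − sin φ₁ sin φ₂ ) = atan2(0.208671, 0.285393) = 36.17°.
λ₂ = λ₁ + Δλ = -97.68°.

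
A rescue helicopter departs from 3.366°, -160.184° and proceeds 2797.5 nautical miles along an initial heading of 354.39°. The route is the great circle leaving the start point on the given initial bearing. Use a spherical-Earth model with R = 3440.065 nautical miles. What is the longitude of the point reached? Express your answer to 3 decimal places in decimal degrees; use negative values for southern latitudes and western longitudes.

The arc subtends δ = 2797.5/3440.065 = 0.813211 rad at the centre.
Converting: φ₁ = 0.058748 rad, θ = 6.185272 rad.
sin φ₂ = sin φ₁ cos δ + cos φ₁ sin δ cos θ = (0.058714)(0.687169) + (0.998275)(0.726498)(0.995210) = 0.762117
φ₂ = asin(0.762117) = 0.866577 rad = 49.651°.
Then Δλ = atan2(-0.070897, 0.642422) = -0.109915 rad, from sin θ sin δ cos φ₁ over cos δ − sin φ₁ sin φ₂.
λ₂ = -160.184° + -6.298° = -166.482°.

longitude -166.482°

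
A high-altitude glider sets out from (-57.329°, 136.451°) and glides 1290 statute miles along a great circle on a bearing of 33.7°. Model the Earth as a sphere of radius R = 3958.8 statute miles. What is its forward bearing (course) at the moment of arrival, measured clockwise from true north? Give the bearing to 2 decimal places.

final bearing 23.32°

δ = 1290/3958.8 = 0.325856 rad (18.6702°).
Converting: φ₁ = -1.000580 rad, θ = 0.588176 rad.
Destination latitude: φ₂ = arcsin( sin φ₁ cos δ + cos φ₁ sin δ cos θ ) = arcsin(-0.653721) = -40.823°.
Δλ = atan2( sin θ sin δ cos φ₁ , cos δ − sin φ₁ sin φ₂ ) = atan2(0.095880, 0.397085) = 0.236925 rad = 13.575°.
Hence λ₂ = 136.451° + 13.575° = 150.026°.
The forward bearing on arrival equals the back-azimuth from the destination plus 180°.
Back-azimuth from P₂ (-40.82°, 150.03°) to P₁ (-57.33°, 136.45°), with Δλ' = λ₁ − λ₂ = -13.57°: atan2( sin Δλ' cos φ₁ , cos φ₂ sin φ₁ − sin φ₂ cos φ₁ cos Δλ' ) = 203.32°.
Final bearing = (203.32° + 180°) mod 360° = 23.32°.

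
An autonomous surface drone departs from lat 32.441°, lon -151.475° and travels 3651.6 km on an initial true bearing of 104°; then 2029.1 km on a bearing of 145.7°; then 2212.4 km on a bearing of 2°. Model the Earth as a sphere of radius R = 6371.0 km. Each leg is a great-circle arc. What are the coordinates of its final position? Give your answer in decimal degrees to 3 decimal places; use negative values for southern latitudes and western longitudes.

latitude 24.450°, longitude -106.509°

Apply the spherical direct solution leg by leg, carrying full precision between legs.
Leg 1: from (32.441°, -151.475°), δ = 3651.6/6371 = 0.573160 rad, θ = 104° → φ = 19.876°, λ = -117.453°.
Leg 2: from (19.876°, -117.453°), δ = 2029.1/6371 = 0.318490 rad, θ = 145.7° → φ = 4.567°, λ = -107.257°.
Leg 3: from (4.567°, -107.257°), δ = 2212.4/6371 = 0.347261 rad, θ = 2° → φ = 24.450°, λ = -106.509°.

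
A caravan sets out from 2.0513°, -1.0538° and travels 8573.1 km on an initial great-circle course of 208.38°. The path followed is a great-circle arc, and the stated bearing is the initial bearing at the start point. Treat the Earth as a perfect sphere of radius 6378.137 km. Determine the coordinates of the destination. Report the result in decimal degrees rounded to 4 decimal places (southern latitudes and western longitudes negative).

Central angle δ = d/R = 1.344139 rad.
Start latitude φ₁ = 0.035802 rad; initial bearing θ = 3.636917 rad.
Destination latitude: φ₂ = arcsin( sin φ₁ cos δ + cos φ₁ sin δ cos θ ) = arcsin(-0.848718) = -58.0725°.
Δλ = atan2( sin θ sin δ cos φ₁ , cos δ − sin φ₁ sin φ₂ ) = atan2(-0.462863, 0.255101) = -1.067080 rad = -61.1392°.
λ₂ = λ₁ + Δλ = -62.1930°.

latitude -58.0725°, longitude -62.1930°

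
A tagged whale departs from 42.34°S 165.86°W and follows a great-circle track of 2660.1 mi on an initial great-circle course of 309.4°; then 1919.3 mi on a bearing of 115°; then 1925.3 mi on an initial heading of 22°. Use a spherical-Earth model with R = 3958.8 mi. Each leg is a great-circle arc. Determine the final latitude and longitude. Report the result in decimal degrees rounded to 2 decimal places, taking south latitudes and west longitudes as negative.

latitude 2.53°, longitude -158.00°

Apply the spherical direct solution leg by leg, carrying full precision between legs.
Leg 1: from (-42.34°, -165.86°), δ = 2660.1/3958.8 = 0.671946 rad, θ = 309.4° → φ = -13.59°, λ = 164.48°.
Leg 2: from (-13.59°, 164.48°), δ = 1919.3/3958.8 = 0.484819 rad, θ = 115° → φ = -23.54°, λ = -168.09°.
Leg 3: from (-23.54°, -168.09°), δ = 1925.3/3958.8 = 0.486334 rad, θ = 22° → φ = 2.53°, λ = -158.00°.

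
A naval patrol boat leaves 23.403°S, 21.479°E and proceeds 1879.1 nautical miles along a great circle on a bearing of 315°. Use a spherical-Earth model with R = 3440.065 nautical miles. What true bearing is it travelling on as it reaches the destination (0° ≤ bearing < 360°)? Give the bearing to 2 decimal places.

final bearing 319.54°

δ = 1879.1/3440.065 = 0.546240 rad (31.2972°).
Converting: φ₁ = -0.408459 rad, θ = 5.497787 rad.
Applying the spherical law of cosines for sides, sin φ₂ = sin φ₁ cos δ + cos φ₁ sin δ cos θ = -0.002290, so φ₂ = -0.131°.
Δλ = atan2( sin θ sin δ cos φ₁ , cos δ − sin φ₁ sin φ₂ ) = atan2(-0.337108, 0.853574) = -0.376134 rad = -21.551°.
λ₂ = 21.479° + -21.551° = -0.072°.
The forward bearing on arrival equals the back-azimuth from the destination plus 180°.
Back-azimuth from P₂ (-0.13°, -0.07°) to P₁ (-23.40°, 21.48°), with Δλ' = λ₁ − λ₂ = 21.55°: atan2( sin Δλ' cos φ₁ , cos φ₂ sin φ₁ − sin φ₂ cos φ₁ cos Δλ' ) = 139.54°.
Final bearing = (139.54° + 180°) mod 360° = 319.54°.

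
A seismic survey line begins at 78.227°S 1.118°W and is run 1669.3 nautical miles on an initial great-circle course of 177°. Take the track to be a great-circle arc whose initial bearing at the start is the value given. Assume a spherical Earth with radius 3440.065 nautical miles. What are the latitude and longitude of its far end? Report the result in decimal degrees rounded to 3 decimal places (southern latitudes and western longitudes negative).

The arc subtends δ = 1669.3/3440.065 = 0.485252 rad at the centre.
With φ₁ = -78.227° = -1.365319 rad and θ = 177° = 3.089233 rad:
Destination latitude: φ₂ = arcsin( sin φ₁ cos δ + cos φ₁ sin δ cos θ ) = arcsin(-0.960987) = -73.943°.
For the longitude increment, Δλ = atan2( sin θ sin δ cos φ₁, cos δ − sin φ₁ sin φ₂ ) = atan2(0.004981, -0.056214) = 174.937°.
Hence λ₂ = -1.118° + 174.937° = 173.819°.

latitude -73.943°, longitude 173.819°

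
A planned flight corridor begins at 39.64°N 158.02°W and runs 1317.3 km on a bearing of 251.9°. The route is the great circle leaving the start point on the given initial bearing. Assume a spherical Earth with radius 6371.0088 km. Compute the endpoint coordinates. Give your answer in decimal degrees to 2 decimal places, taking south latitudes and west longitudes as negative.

latitude 35.12°, longitude -171.82°

δ = 1317.3/6371.0088 = 0.206765 rad (11.8467°).
With φ₁ = 39.64° = 0.691849 rad and θ = 251.9° = 4.396484 rad:
sin φ₂ = sin φ₁ cos δ + cos φ₁ sin δ cos θ = (0.637962)(0.978700) + (0.770068)(0.205295)(-0.310676) = 0.575258
φ₂ = asin(0.575258) = 0.612920 rad = 35.12°.
Then Δλ = atan2(-0.150268, 0.611707) = -0.240883 rad, from sin θ sin δ cos φ₁ over cos δ − sin φ₁ sin φ₂.
λ₂ = -158.02° + -13.80° = -171.82°.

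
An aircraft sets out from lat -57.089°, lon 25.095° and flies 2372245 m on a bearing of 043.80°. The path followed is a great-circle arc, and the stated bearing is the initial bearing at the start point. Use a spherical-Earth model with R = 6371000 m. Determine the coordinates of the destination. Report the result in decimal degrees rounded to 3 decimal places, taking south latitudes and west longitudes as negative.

Angular distance δ = d/R = 2372245 / 6371000 = 0.372350 rad.
With φ₁ = -57.089° = -0.996391 rad and θ = 43.8° = 0.764454 rad:
Destination latitude: φ₂ = arcsin( sin φ₁ cos δ + cos φ₁ sin δ cos θ ) = arcsin(-0.639318) = -39.741°.
For the longitude increment, Δλ = atan2( sin θ sin δ cos φ₁, cos δ − sin φ₁ sin φ₂ ) = atan2(0.136815, 0.394757) = 19.115°.
λ₂ = 25.095° + 19.115° = 44.210°.

latitude -39.741°, longitude 44.210°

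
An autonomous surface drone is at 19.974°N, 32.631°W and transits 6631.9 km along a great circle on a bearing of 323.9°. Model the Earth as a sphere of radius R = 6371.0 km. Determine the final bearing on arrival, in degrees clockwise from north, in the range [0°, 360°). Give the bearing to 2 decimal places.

final bearing 279.13°

Central angle δ = d/R = 1.040951 rad.
Start latitude φ₁ = 0.348612 rad; initial bearing θ = 5.653121 rad.
sin φ₂ = sin φ₁ cos δ + cos φ₁ sin δ cos θ = (0.341594)(0.505400) + (0.939848)(0.862885)(0.807990) = 0.827906
φ₂ = asin(0.827906) = 0.975363 rad = 55.884°.
Then Δλ = atan2(-0.477827, 0.222592) = -1.134846 rad, from sin θ sin δ cos φ₁ over cos δ − sin φ₁ sin φ₂.
λ₂ = λ₁ + Δλ = -97.653°.
The forward bearing on arrival equals the back-azimuth from the destination plus 180°.
Back-azimuth from P₂ (55.88°, -97.65°) to P₁ (19.97°, -32.63°), with Δλ' = λ₁ − λ₂ = 65.02°: atan2( sin Δλ' cos φ₁ , cos φ₂ sin φ₁ − sin φ₂ cos φ₁ cos Δλ' ) = 99.13°.
Final bearing = (99.13° + 180°) mod 360° = 279.13°.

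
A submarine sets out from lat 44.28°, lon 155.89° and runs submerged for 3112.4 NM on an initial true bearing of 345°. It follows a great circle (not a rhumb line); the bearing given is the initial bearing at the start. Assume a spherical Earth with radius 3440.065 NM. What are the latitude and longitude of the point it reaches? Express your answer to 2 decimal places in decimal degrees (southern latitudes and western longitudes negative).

latitude 77.19°, longitude 42.53°

Angular distance δ = d/R = 3112.4 / 3440.065 = 0.904750 rad.
Start latitude φ₁ = 0.772832 rad; initial bearing θ = 6.021386 rad.
Applying the spherical law of cosines for sides, sin φ₂ = sin φ₁ cos δ + cos φ₁ sin δ cos θ = 0.975123, so φ₂ = 77.19°.
Then Δλ = atan2(-0.145694, -0.062915) = -1.978437 rad, from sin θ sin δ cos φ₁ over cos δ − sin φ₁ sin φ₂.
λ₂ = 155.89° + -113.36° = 42.53°.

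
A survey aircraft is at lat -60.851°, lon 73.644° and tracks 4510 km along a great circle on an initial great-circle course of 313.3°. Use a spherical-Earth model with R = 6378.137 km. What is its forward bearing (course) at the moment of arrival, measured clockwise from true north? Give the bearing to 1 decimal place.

final bearing 336.7°

Central angle δ = d/R = 0.707103 rad.
Converting: φ₁ = -1.062050 rad, θ = 5.468117 rad.
Destination latitude: φ₂ = arcsin( sin φ₁ cos δ + cos φ₁ sin δ cos θ ) = arcsin(-0.446956) = -26.549°.
For the longitude increment, Δλ = atan2( sin θ sin δ cos φ₁, cos δ − sin φ₁ sin φ₂ ) = atan2(-0.230286, 0.369895) = -31.905°.
λ₂ = λ₁ + Δλ = 41.739°.
The forward bearing on arrival equals the back-azimuth from the destination plus 180°.
Back-azimuth from P₂ (-26.5°, 41.7°) to P₁ (-60.9°, 73.6°), with Δλ' = λ₁ − λ₂ = 31.9°: atan2( sin Δλ' cos φ₁ , cos φ₂ sin φ₁ − sin φ₂ cos φ₁ cos Δλ' ) = 156.7°.
Final bearing = (156.7° + 180°) mod 360° = 336.7°.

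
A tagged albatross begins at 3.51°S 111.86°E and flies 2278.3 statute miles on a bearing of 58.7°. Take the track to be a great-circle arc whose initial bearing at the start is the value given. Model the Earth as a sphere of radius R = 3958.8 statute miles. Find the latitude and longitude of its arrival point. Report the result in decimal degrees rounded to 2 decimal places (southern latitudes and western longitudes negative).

δ = 2278.3/3958.8 = 0.575503 rad (32.9739°).
Converting: φ₁ = -0.061261 rad, θ = 1.024508 rad.
Applying the spherical law of cosines for sides, sin φ₂ = sin φ₁ cos δ + cos φ₁ sin δ cos θ = 0.230860, so φ₂ = 13.35°.
Then Δλ = atan2(0.464172, 0.853053) = 0.498326 rad, from sin θ sin δ cos φ₁ over cos δ − sin φ₁ sin φ₂.
Hence λ₂ = 111.86° + 28.55° = 140.41°.

latitude 13.35°, longitude 140.41°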